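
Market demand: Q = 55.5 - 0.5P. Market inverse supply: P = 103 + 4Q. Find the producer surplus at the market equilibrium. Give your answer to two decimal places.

3.56

Rewriting demand in inverse form: P = 111 - 2Q.
Set 111 - 2Q = 103 + 4Q, which gives 8 = 6Q, so Q* = 1.3333 and P* = 111 - 2(1.3333) = 108.3333.
The supply curve's price intercept is 103, so PS = (1/2)(Q*)(P* - 103) = (1/2)(1.3333)(5.3333) = 3.5556.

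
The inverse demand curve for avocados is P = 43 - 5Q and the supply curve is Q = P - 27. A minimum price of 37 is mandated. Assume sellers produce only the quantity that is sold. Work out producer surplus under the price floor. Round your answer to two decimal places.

11.28

Rewriting supply in inverse form: P = 27 + Q.
Without the control, 43 - 5Q = 27 + Q so Q* = 2.6667 and P* = 29.6667.
At the floor price 37, quantity demanded is (43 - 37)/5 = 1.2; demand is the short side, so Q = 1.2 trades at P = 37.
The supply price at Q = 1.2 is 28.2. PS is the trapezoid between 37 and supply over [0, 1.2]: (1/2)[(37 - 27) + (37 - 28.2)](1.2) = 11.28.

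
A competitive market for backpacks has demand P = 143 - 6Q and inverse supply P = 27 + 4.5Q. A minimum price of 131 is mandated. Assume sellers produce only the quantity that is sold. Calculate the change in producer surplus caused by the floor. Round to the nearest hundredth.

Without the control, 143 - 6Q = 27 + 4.5Q so Q* = 11.0476 and P* = 76.7143.
At P = 131, buyers demand (143 - 131)/6 = 2 while sellers would supply more, so the quantity traded is 2 at price 131.
PS goes from (1/2)(11.0476)(49.7143) = 274.6122 to 199 (computed as (131 - 27)(2) - (1/2)(4.5)(2)^2), a change of -75.6122.

-75.61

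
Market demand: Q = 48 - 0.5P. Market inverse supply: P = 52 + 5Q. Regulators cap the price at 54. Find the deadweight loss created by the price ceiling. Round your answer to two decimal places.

121.25

Rewriting demand in inverse form: P = 96 - 2Q.
Free-market equilibrium: 96 - 2Q = 52 + 5Q gives Q* = 6.2857, P* = 83.4286.
At P = 54, sellers supply (54 - 52)/5 = 0.4 while buyers want more, so the quantity traded is 0.4 at price 54.
At Q = 0.4 the demand price is 95.2 and the supply price is 54. Deadweight loss is the triangle between the curves from 0.4 to 6.2857: (1/2)(95.2 - 54)(6.2857 - 0.4) = 121.2457.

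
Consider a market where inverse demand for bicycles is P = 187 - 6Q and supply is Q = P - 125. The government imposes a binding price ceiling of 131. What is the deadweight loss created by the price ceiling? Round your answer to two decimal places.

Rewriting supply in inverse form: P = 125 + Q.
Free-market equilibrium: 187 - 6Q = 125 + Q gives Q* = 8.8571, P* = 133.8571.
At the ceiling price 131, quantity supplied is (131 - 125)/1 = 6; supply is the short side, so Q = 6 trades at P = 131.
At Q = 6 the demand price is 151 and the supply price is 131. Deadweight loss is the triangle between the curves from 6 to 8.8571: (1/2)(151 - 131)(8.8571 - 6) = 28.5714.

28.57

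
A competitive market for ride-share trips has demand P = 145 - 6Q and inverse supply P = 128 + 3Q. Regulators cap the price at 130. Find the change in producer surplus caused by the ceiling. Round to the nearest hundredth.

Free-market equilibrium: 145 - 6Q = 128 + 3Q gives Q* = 1.8889, P* = 133.6667.
At P = 130, sellers supply (130 - 128)/3 = 0.6667 while buyers want more, so the quantity traded is 0.6667 at price 130.
PS goes from (1/2)(1.8889)(5.6667) = 5.3519 to 0.6667 (computed as (130 - 128)(0.6667) - (1/2)(3)(0.6667)^2), a change of -4.6852.

-4.69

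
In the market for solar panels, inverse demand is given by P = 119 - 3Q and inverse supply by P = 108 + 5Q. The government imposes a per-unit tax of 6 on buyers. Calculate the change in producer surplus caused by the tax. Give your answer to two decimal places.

-3.75

Pre-tax equilibrium: 119 - 3Q = 108 + 5Q gives Q* = 1.375, P* = 114.875.
With the tax, buyers' net willingness to pay falls by 6: (119 - 6) - 3Q = 108 + 5Q, so Q_t = 0.625. Buyers pay P_b = 117.125; sellers receive P_s = P_b - 6 = 111.125.
PS falls from (1/2)(1.375)(6.875) = 4.7266 to (1/2)(0.625)(3.125) = 0.9766, a change of -3.75.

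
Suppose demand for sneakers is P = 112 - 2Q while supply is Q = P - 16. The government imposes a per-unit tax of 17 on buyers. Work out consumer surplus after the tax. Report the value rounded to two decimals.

Rewriting supply in inverse form: P = 16 + Q.
Without the tax, 112 - 2Q = 16 + Q so Q* = 32 and P* = 48.
With the tax, buyers' net willingness to pay falls by 17: (112 - 17) - 2Q = 16 + Q, so Q_t = 26.3333. Buyers pay P_b = 59.3333; sellers receive P_s = P_b - 17 = 42.3333.
Consumer surplus is the triangle under demand above P_b: (1/2)(26.3333)(112 - 59.3333) = 693.4444.

693.44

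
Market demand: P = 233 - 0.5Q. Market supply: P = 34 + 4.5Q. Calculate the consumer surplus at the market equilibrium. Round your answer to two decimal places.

396.01

Set 233 - 0.5Q = 34 + 4.5Q, which gives 199 = 5Q, so Q* = 39.8 and P* = 233 - 0.5(39.8) = 213.1.
Consumer surplus is the triangle under demand above P*: (1/2)(39.8)(233 - 213.1) = (1/2)(39.8)(19.9) = 396.01.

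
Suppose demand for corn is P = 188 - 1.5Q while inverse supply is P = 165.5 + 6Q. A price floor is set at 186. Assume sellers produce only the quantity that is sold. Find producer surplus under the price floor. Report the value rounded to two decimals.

22.00

Free-market equilibrium: 188 - 1.5Q = 165.5 + 6Q gives Q* = 3, P* = 183.5.
At the floor price 186, quantity demanded is (188 - 186)/1.5 = 1.3333; demand is the short side, so Q = 1.3333 trades at P = 186.
The supply price at Q = 1.3333 is 173.5. PS is the trapezoid between 186 and supply over [0, 1.3333]: (1/2)[(186 - 165.5) + (186 - 173.5)](1.3333) = 22.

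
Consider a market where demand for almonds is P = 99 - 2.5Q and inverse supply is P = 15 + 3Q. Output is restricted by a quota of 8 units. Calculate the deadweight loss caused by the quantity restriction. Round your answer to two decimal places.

145.45

Without the quota, 99 - 2.5Q = 15 + 3Q gives Q* = 15.2727.
At Q = 8 the demand price is 99 - 2.5(8) = 79 and the supply price is 15 + 3(8) = 39.
DWL = (1/2)(gap between curves at 8) x (Q* - 8) = (1/2)(40)(7.2727) = 145.4545.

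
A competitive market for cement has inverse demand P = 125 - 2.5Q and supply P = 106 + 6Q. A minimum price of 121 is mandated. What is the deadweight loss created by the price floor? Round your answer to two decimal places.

1.72

Without the control, 125 - 2.5Q = 106 + 6Q so Q* = 2.2353 and P* = 119.4118.
At P = 121, buyers demand (125 - 121)/2.5 = 1.6 while sellers would supply more, so the quantity traded is 1.6 at price 121.
The lost-trades triangle has base Q* - 1.6 = 0.6353 and height equal to the gap between the curves at Q = 1.6, which is 121 - 115.6 = 5.4. DWL = (1/2)(0.6353)(5.4) = 1.7153.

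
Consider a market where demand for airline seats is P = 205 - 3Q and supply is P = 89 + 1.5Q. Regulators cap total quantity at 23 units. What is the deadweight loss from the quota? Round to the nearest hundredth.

Without the quota, 205 - 3Q = 89 + 1.5Q gives Q* = 25.7778.
At Q = 23 the demand price is 205 - 3(23) = 136 and the supply price is 89 + 1.5(23) = 123.5.
Deadweight loss is the triangle between the curves from 23 to 25.7778: (1/2)(136 - 123.5)(25.7778 - 23) = 17.3611.

17.36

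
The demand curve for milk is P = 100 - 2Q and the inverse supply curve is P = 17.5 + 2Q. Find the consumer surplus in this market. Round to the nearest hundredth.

Set 100 - 2Q = 17.5 + 2Q, which gives 82.5 = 4Q, so Q* = 20.625 and P* = 100 - 2(20.625) = 58.75.
The demand choke price is 100, so CS = (1/2)(Q*)(100 - P*) = (1/2)(20.625)(41.25) = 425.3906.

425.39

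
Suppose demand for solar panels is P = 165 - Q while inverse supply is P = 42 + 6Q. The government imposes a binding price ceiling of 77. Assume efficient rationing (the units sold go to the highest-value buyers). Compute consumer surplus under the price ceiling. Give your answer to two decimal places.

Free-market equilibrium: 165 - Q = 42 + 6Q gives Q* = 17.5714, P* = 147.4286.
At P = 77, sellers supply (77 - 42)/6 = 5.8333 while buyers want more, so the quantity traded is 5.8333 at price 77.
The demand price at Q = 5.8333 is 159.1667. CS is the trapezoid between demand and 77 over [0, 5.8333]: (1/2)[(165 - 77) + (159.1667 - 77)](5.8333) = 496.3194.

496.32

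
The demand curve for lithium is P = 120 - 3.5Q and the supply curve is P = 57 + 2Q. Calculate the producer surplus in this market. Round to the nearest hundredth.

Set 120 - 3.5Q = 57 + 2Q, which gives 63 = 5.5Q, so Q* = 11.4545 and P* = 120 - 3.5(11.4545) = 79.9091.
Producer surplus is the triangle above supply below P*: (1/2)(11.4545)(79.9091 - 57) = (1/2)(11.4545)(22.9091) = 131.2066.

131.21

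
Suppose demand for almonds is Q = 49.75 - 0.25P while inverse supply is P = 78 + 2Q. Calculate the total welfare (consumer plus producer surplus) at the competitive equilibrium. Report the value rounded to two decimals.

1220.08

Rewriting demand in inverse form: P = 199 - 4Q.
Set 199 - 4Q = 78 + 2Q, which gives 121 = 6Q, so Q* = 20.1667 and P* = 199 - 4(20.1667) = 118.3333.
CS = (1/2)(20.1667)(80.6667) = 813.3889 and PS = (1/2)(20.1667)(40.3333) = 406.6944, so total surplus = 1220.0833.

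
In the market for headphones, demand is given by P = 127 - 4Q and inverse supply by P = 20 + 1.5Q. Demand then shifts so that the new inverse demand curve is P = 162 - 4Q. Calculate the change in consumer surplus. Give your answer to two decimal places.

Initial equilibrium: Q_0 = 19.4545, P_0 = 49.1818; CS_0 = (1/2)(19.4545)(77.8182) = 756.9587, PS_0 = (1/2)(19.4545)(29.1818) = 283.8595.
New equilibrium: 162 - 4Q = 20 + 1.5Q gives Q_1 = 25.8182, P_1 = 58.7273; CS_1 = 1333.157, PS_1 = 499.9339.
Change in consumer surplus = 1333.157 - 756.9587 = 576.1983.

576.20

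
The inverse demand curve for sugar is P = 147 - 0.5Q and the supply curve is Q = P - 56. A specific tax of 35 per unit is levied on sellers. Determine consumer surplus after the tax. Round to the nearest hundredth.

348.44

Rewriting supply in inverse form: P = 56 + Q.
Without the tax, 147 - 0.5Q = 56 + Q so Q* = 60.6667 and P* = 116.6667.
With the tax, sellers need 35 more per unit: 147 - 0.5Q = 56 + Q + 35, so Q_t = 37.3333. Buyers pay P_b = 128.3333; sellers receive P_s = P_b - 35 = 93.3333.
Consumer surplus is the triangle under demand above P_b: (1/2)(37.3333)(147 - 128.3333) = 348.4444.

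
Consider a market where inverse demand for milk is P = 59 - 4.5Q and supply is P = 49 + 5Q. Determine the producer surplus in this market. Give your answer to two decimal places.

2.77

Equilibrium: 59 - 4.5Q = 49 + 5Q, so Q* = 1.0526 and P* = 54.2632.
Producer surplus is the triangle above supply below P*: (1/2)(1.0526)(54.2632 - 49) = (1/2)(1.0526)(5.2632) = 2.7701.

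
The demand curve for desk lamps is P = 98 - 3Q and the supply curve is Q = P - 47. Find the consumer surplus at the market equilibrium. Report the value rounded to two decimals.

Rewriting supply in inverse form: P = 47 + Q.
Set 98 - 3Q = 47 + Q, which gives 51 = 4Q, so Q* = 12.75 and P* = 98 - 3(12.75) = 59.75.
The demand choke price is 98, so CS = (1/2)(Q*)(98 - P*) = (1/2)(12.75)(38.25) = 243.8438.

243.84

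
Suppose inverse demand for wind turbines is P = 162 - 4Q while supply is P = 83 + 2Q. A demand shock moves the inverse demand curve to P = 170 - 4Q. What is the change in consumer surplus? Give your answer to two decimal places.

Initial equilibrium: Q_0 = 13.1667, P_0 = 109.3333; CS_0 = (1/2)(13.1667)(52.6667) = 346.7222, PS_0 = (1/2)(13.1667)(26.3333) = 173.3611.
New equilibrium: 170 - 4Q = 83 + 2Q gives Q_1 = 14.5, P_1 = 112; CS_1 = 420.5, PS_1 = 210.25.
Change in consumer surplus = 420.5 - 346.7222 = 73.7778.

73.78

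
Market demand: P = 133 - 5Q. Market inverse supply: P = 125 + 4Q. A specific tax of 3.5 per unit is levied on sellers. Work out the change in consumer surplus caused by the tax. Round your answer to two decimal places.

Pre-tax equilibrium: 133 - 5Q = 125 + 4Q gives Q* = 0.8889, P* = 128.5556.
A tax on sellers shifts supply up by 3.5: 133 - 5Q = 125 + 4Q + 3.5, so Q_t = 0.5. Buyers pay P_b = 130.5; sellers receive P_s = P_b - 3.5 = 127.
CS falls from (1/2)(0.8889)(4.4444) = 1.9753 to (1/2)(0.5)(2.5) = 0.625, a change of -1.3503.

-1.35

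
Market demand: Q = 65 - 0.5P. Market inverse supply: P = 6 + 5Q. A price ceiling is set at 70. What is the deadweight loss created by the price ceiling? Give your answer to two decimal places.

Rewriting demand in inverse form: P = 130 - 2Q.
Free-market equilibrium: 130 - 2Q = 6 + 5Q gives Q* = 17.7143, P* = 94.5714.
At the ceiling price 70, quantity supplied is (70 - 6)/5 = 12.8; supply is the short side, so Q = 12.8 trades at P = 70.
The lost-trades triangle has base Q* - 12.8 = 4.9143 and height equal to the gap between the curves at Q = 12.8, which is 104.4 - 70 = 34.4. DWL = (1/2)(4.9143)(34.4) = 84.5257.

84.53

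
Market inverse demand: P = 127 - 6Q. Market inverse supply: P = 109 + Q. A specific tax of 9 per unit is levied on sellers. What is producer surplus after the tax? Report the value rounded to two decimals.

Pre-tax equilibrium: 127 - 6Q = 109 + Q gives Q* = 2.5714, P* = 111.5714.
With the tax, sellers need 9 more per unit: 127 - 6Q = 109 + Q + 9, so Q_t = 1.2857. Buyers pay P_b = 119.2857; sellers receive P_s = P_b - 9 = 110.2857.
Producer surplus is the triangle above supply below P_s: (1/2)(1.2857)(110.2857 - 109) = 0.8265.

0.83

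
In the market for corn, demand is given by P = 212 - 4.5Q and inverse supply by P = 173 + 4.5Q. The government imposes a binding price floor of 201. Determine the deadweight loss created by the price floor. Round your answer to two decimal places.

16.06

Free-market equilibrium: 212 - 4.5Q = 173 + 4.5Q gives Q* = 4.3333, P* = 192.5.
At P = 201, buyers demand (212 - 201)/4.5 = 2.4444 while sellers would supply more, so the quantity traded is 2.4444 at price 201.
At Q = 2.4444 the demand price is 201 and the supply price is 184. Deadweight loss is the triangle between the curves from 2.4444 to 4.3333: (1/2)(201 - 184)(4.3333 - 2.4444) = 16.0556.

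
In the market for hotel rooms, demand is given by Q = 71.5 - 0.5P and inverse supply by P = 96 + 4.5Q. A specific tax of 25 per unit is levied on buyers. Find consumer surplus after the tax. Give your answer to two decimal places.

Rewriting demand in inverse form: P = 143 - 2Q.
Pre-tax equilibrium: 143 - 2Q = 96 + 4.5Q gives Q* = 7.2308, P* = 128.5385.
With the tax, buyers' net willingness to pay falls by 25: (143 - 25) - 2Q = 96 + 4.5Q, so Q_t = 3.3846. Buyers pay P_b = 136.2308; sellers receive P_s = P_b - 25 = 111.2308.
Consumer surplus is the triangle under demand above P_b: (1/2)(3.3846)(143 - 136.2308) = 11.4556.

11.46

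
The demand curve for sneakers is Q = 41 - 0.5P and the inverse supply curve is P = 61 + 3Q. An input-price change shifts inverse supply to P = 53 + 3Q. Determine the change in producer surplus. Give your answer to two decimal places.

24.00

Rewriting demand in inverse form: P = 82 - 2Q.
Initial equilibrium: Q_0 = 4.2, P_0 = 73.6; CS_0 = (1/2)(4.2)(8.4) = 17.64, PS_0 = (1/2)(4.2)(12.6) = 26.46.
New equilibrium: 82 - 2Q = 53 + 3Q gives Q_1 = 5.8, P_1 = 70.4; CS_1 = 33.64, PS_1 = 50.46.
Change in producer surplus = 50.46 - 26.46 = 24.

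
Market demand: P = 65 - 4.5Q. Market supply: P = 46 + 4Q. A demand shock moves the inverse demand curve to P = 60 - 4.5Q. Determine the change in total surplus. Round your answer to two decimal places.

Initial equilibrium: Q_0 = 2.2353, P_0 = 54.9412; CS_0 = (1/2)(2.2353)(10.0588) = 11.2422, PS_0 = (1/2)(2.2353)(8.9412) = 9.9931.
New equilibrium: 60 - 4.5Q = 46 + 4Q gives Q_1 = 1.6471, P_1 = 52.5882; CS_1 = 6.1038, PS_1 = 5.4256.
Change in total surplus = (6.1038 + 5.4256) - (11.2422 + 9.9931) = -9.7059.

-9.71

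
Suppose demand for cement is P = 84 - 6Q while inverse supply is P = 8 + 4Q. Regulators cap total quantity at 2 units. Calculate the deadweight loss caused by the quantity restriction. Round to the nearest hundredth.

156.80

Without the quota, 84 - 6Q = 8 + 4Q gives Q* = 7.6.
At Q = 2 the demand price is 84 - 6(2) = 72 and the supply price is 8 + 4(2) = 16.
DWL = (1/2)(gap between curves at 2) x (Q* - 2) = (1/2)(56)(5.6) = 156.8.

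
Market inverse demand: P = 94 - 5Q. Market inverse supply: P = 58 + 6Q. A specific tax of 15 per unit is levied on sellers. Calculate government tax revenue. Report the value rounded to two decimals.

28.64

Without the tax, 94 - 5Q = 58 + 6Q so Q* = 3.2727 and P* = 77.6364.
With the tax, sellers need 15 more per unit: 94 - 5Q = 58 + 6Q + 15, so Q_t = 1.9091. Buyers pay P_b = 84.4545; sellers receive P_s = P_b - 15 = 69.4545.
Revenue is the tax times quantity traded: 15 x 1.9091 = 28.6364.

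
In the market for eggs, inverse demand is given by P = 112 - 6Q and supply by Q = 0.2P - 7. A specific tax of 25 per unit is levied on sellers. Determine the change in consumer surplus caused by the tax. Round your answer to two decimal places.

-79.96

Rewriting supply in inverse form: P = 35 + 5Q.
Pre-tax equilibrium: 112 - 6Q = 35 + 5Q gives Q* = 7, P* = 70.
A tax on sellers shifts supply up by 25: 112 - 6Q = 35 + 5Q + 25, so Q_t = 4.7273. Buyers pay P_b = 83.6364; sellers receive P_s = P_b - 25 = 58.6364.
CS falls from (1/2)(7)(42) = 147 to (1/2)(4.7273)(28.3636) = 67.0413, a change of -79.9587.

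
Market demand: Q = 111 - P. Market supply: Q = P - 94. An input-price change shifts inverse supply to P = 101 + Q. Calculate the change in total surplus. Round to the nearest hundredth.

Rewriting demand in inverse form: P = 111 - Q.
Rewriting supply in inverse form: P = 94 + Q.
Initial equilibrium: Q_0 = 8.5, P_0 = 102.5; CS_0 = (1/2)(8.5)(8.5) = 36.125, PS_0 = (1/2)(8.5)(8.5) = 36.125.
New equilibrium: 111 - Q = 101 + Q gives Q_1 = 5, P_1 = 106; CS_1 = 12.5, PS_1 = 12.5.
Change in total surplus = (12.5 + 12.5) - (36.125 + 36.125) = -47.25.

-47.25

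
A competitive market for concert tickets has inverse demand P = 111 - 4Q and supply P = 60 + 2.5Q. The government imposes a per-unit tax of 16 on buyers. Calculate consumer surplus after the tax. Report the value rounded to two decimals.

Pre-tax equilibrium: 111 - 4Q = 60 + 2.5Q gives Q* = 7.8462, P* = 79.6154.
A tax on buyers shifts demand down by 16: (111 - 16) - 4Q = 60 + 2.5Q, so Q_t = 5.3846. Buyers pay P_b = 89.4615; sellers receive P_s = P_b - 16 = 73.4615.
Consumer surplus is the triangle under demand above P_b: (1/2)(5.3846)(111 - 89.4615) = 57.9882.

57.99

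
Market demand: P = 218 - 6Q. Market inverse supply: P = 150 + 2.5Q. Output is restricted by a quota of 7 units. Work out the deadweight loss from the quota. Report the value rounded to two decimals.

4.25

Unrestricted equilibrium: Q* = (218 - 150)/(6 + 2.5) = 8.
At Q = 7 the demand price is 218 - 6(7) = 176 and the supply price is 150 + 2.5(7) = 167.5.
Deadweight loss is the triangle between the curves from 7 to 8: (1/2)(176 - 167.5)(8 - 7) = 4.25.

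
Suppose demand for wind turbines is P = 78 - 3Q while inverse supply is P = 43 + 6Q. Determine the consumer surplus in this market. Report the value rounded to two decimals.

Setting demand equal to supply, 35 = 9Q, so Q* = 3.8889 and P* = 66.3333.
The demand choke price is 78, so CS = (1/2)(Q*)(78 - P*) = (1/2)(3.8889)(11.6667) = 22.6852.

22.69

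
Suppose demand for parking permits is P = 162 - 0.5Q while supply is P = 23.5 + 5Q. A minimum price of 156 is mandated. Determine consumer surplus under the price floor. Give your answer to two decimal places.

Free-market equilibrium: 162 - 0.5Q = 23.5 + 5Q gives Q* = 25.1818, P* = 149.4091.
At the floor price 156, quantity demanded is (162 - 156)/0.5 = 12; demand is the short side, so Q = 12 trades at P = 156.
CS is the triangle under demand above 156: (1/2)(12)(162 - 156) = 36.

36.00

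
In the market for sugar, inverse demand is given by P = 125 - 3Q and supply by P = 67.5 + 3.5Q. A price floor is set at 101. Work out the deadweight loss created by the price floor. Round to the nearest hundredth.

Free-market equilibrium: 125 - 3Q = 67.5 + 3.5Q gives Q* = 8.8462, P* = 98.4615.
At the floor price 101, quantity demanded is (125 - 101)/3 = 8; demand is the short side, so Q = 8 trades at P = 101.
At Q = 8 the demand price is 101 and the supply price is 95.5. Deadweight loss is the triangle between the curves from 8 to 8.8462: (1/2)(101 - 95.5)(8.8462 - 8) = 2.3269.

2.33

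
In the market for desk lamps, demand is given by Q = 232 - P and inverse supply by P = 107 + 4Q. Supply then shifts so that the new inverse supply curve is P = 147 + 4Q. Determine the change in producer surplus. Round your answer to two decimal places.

-672.00

Rewriting demand in inverse form: P = 232 - Q.
Initial equilibrium: Q_0 = 25, P_0 = 207; CS_0 = (1/2)(25)(25) = 312.5, PS_0 = (1/2)(25)(100) = 1250.
New equilibrium: 232 - Q = 147 + 4Q gives Q_1 = 17, P_1 = 215; CS_1 = 144.5, PS_1 = 578.
Change in producer surplus = 578 - 1250 = -672.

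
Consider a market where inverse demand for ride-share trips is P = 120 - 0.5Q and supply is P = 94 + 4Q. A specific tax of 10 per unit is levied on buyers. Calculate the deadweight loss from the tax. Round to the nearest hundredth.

Pre-tax equilibrium: 120 - 0.5Q = 94 + 4Q gives Q* = 5.7778, P* = 117.1111.
With the tax, buyers' net willingness to pay falls by 10: (120 - 10) - 0.5Q = 94 + 4Q, so Q_t = 3.5556. Buyers pay P_b = 118.2222; sellers receive P_s = P_b - 10 = 108.2222.
The welfare triangle lost has base Q* - Q_t = 2.2222 and height t = 10, so DWL = (1/2)(2.2222)(10) = 11.1111.

11.11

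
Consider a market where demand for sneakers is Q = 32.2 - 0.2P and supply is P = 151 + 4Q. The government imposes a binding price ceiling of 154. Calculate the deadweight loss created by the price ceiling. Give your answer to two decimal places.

0.59

Rewriting demand in inverse form: P = 161 - 5Q.
Without the control, 161 - 5Q = 151 + 4Q so Q* = 1.1111 and P* = 155.4444.
At P = 154, sellers supply (154 - 151)/4 = 0.75 while buyers want more, so the quantity traded is 0.75 at price 154.
The lost-trades triangle has base Q* - 0.75 = 0.3611 and height equal to the gap between the curves at Q = 0.75, which is 157.25 - 154 = 3.25. DWL = (1/2)(0.3611)(3.25) = 0.5868.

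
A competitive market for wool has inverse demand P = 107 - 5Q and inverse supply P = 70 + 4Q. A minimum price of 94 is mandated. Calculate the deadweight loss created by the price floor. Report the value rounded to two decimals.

Free-market equilibrium: 107 - 5Q = 70 + 4Q gives Q* = 4.1111, P* = 86.4444.
At P = 94, buyers demand (107 - 94)/5 = 2.6 while sellers would supply more, so the quantity traded is 2.6 at price 94.
At Q = 2.6 the demand price is 94 and the supply price is 80.4. Deadweight loss is the triangle between the curves from 2.6 to 4.1111: (1/2)(94 - 80.4)(4.1111 - 2.6) = 10.2756.

10.28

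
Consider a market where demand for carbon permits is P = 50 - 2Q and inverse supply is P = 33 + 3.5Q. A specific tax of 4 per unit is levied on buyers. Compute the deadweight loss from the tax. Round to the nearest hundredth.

Without the tax, 50 - 2Q = 33 + 3.5Q so Q* = 3.0909 and P* = 43.8182.
A tax on buyers shifts demand down by 4: (50 - 4) - 2Q = 33 + 3.5Q, so Q_t = 2.3636. Buyers pay P_b = 45.2727; sellers receive P_s = P_b - 4 = 41.2727.
The welfare triangle lost has base Q* - Q_t = 0.7273 and height t = 4, so DWL = (1/2)(0.7273)(4) = 1.4545.

1.45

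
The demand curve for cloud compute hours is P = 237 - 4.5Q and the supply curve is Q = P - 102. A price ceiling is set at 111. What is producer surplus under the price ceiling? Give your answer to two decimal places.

40.50

Rewriting supply in inverse form: P = 102 + Q.
Without the control, 237 - 4.5Q = 102 + Q so Q* = 24.5455 and P* = 126.5455.
At P = 111, sellers supply (111 - 102)/1 = 9 while buyers want more, so the quantity traded is 9 at price 111.
PS is the triangle above supply below 111: (1/2)(9)(111 - 102) = 40.5.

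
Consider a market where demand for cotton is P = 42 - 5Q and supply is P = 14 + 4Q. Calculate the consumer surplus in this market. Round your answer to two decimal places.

Equilibrium: 42 - 5Q = 14 + 4Q, so Q* = 3.1111 and P* = 26.4444.
CS is the area between the demand curve and P* from 0 to Q*: (1/2)(3.1111)(15.5556) = 24.1975.

24.20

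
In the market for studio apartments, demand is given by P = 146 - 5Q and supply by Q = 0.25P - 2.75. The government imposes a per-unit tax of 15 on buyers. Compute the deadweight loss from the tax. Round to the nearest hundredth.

Rewriting supply in inverse form: P = 11 + 4Q.
Pre-tax equilibrium: 146 - 5Q = 11 + 4Q gives Q* = 15, P* = 71.
With the tax, buyers' net willingness to pay falls by 15: (146 - 15) - 5Q = 11 + 4Q, so Q_t = 13.3333. Buyers pay P_b = 79.3333; sellers receive P_s = P_b - 15 = 64.3333.
Deadweight loss is the triangle between the curves from Q_t to Q*: (1/2)(15 - 13.3333)(15) = 12.5.

12.50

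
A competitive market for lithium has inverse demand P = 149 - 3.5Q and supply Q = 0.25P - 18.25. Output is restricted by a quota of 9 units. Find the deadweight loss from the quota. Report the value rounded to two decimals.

Rewriting supply in inverse form: P = 73 + 4Q.
Without the quota, 149 - 3.5Q = 73 + 4Q gives Q* = 10.1333.
At Q = 9 the demand price is 149 - 3.5(9) = 117.5 and the supply price is 73 + 4(9) = 109.
Deadweight loss is the triangle between the curves from 9 to 10.1333: (1/2)(117.5 - 109)(10.1333 - 9) = 4.8167.

4.82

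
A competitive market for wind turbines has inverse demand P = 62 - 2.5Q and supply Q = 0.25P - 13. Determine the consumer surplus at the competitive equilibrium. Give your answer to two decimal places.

Rewriting supply in inverse form: P = 52 + 4Q.
Set 62 - 2.5Q = 52 + 4Q, which gives 10 = 6.5Q, so Q* = 1.5385 and P* = 62 - 2.5(1.5385) = 58.1538.
Consumer surplus is the triangle under demand above P*: (1/2)(1.5385)(62 - 58.1538) = (1/2)(1.5385)(3.8462) = 2.9586.

2.96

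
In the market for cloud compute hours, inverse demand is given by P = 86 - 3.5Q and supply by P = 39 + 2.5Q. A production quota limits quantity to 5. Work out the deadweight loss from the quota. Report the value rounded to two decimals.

Unrestricted equilibrium: Q* = (86 - 39)/(3.5 + 2.5) = 7.8333.
At Q = 5 the demand price is 86 - 3.5(5) = 68.5 and the supply price is 39 + 2.5(5) = 51.5.
Deadweight loss is the triangle between the curves from 5 to 7.8333: (1/2)(68.5 - 51.5)(7.8333 - 5) = 24.0833.

24.08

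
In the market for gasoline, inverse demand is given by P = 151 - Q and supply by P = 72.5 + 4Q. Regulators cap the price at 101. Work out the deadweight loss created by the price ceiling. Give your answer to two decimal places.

Free-market equilibrium: 151 - Q = 72.5 + 4Q gives Q* = 15.7, P* = 135.3.
At the ceiling price 101, quantity supplied is (101 - 72.5)/4 = 7.125; supply is the short side, so Q = 7.125 trades at P = 101.
At Q = 7.125 the demand price is 143.875 and the supply price is 101. Deadweight loss is the triangle between the curves from 7.125 to 15.7: (1/2)(143.875 - 101)(15.7 - 7.125) = 183.8266.

183.83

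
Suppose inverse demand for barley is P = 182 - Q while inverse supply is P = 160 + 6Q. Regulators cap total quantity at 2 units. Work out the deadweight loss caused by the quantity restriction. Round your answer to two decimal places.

Without the quota, 182 - Q = 160 + 6Q gives Q* = 3.1429.
At Q = 2 the demand price is 182 - (2) = 180 and the supply price is 160 + 6(2) = 172.
Deadweight loss is the triangle between the curves from 2 to 3.1429: (1/2)(180 - 172)(3.1429 - 2) = 4.5714.

4.57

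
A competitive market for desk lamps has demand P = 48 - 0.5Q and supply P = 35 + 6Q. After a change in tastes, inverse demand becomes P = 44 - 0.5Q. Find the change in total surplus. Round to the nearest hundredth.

Initial equilibrium: Q_0 = 2, P_0 = 47; CS_0 = (1/2)(2)(1) = 1, PS_0 = (1/2)(2)(12) = 12.
New equilibrium: 44 - 0.5Q = 35 + 6Q gives Q_1 = 1.3846, P_1 = 43.3077; CS_1 = 0.4793, PS_1 = 5.7515.
Change in total surplus = (0.4793 + 5.7515) - (1 + 12) = -6.7692.

-6.77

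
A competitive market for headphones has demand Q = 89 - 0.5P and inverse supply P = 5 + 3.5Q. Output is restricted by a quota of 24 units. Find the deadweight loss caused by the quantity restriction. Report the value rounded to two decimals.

Rewriting demand in inverse form: P = 178 - 2Q.
Unrestricted equilibrium: Q* = (178 - 5)/(2 + 3.5) = 31.4545.
At Q = 24 the demand price is 178 - 2(24) = 130 and the supply price is 5 + 3.5(24) = 89.
Deadweight loss is the triangle between the curves from 24 to 31.4545: (1/2)(130 - 89)(31.4545 - 24) = 152.8182.

152.82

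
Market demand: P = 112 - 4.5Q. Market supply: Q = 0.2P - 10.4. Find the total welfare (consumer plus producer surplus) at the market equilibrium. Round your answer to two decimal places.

189.47

Rewriting supply in inverse form: P = 52 + 5Q.
Set 112 - 4.5Q = 52 + 5Q, which gives 60 = 9.5Q, so Q* = 6.3158 and P* = 112 - 4.5(6.3158) = 83.5789.
Total surplus is the full triangle between the curves from 0 to Q*: (1/2)(6.3158)(112 - 52) = 189.4737.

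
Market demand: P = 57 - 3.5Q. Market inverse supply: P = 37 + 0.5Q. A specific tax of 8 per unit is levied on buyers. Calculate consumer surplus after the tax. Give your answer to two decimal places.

Pre-tax equilibrium: 57 - 3.5Q = 37 + 0.5Q gives Q* = 5, P* = 39.5.
A tax on buyers shifts demand down by 8: (57 - 8) - 3.5Q = 37 + 0.5Q, so Q_t = 3. Buyers pay P_b = 46.5; sellers receive P_s = P_b - 8 = 38.5.
Consumer surplus is the triangle under demand above P_b: (1/2)(3)(57 - 46.5) = 15.75.

15.75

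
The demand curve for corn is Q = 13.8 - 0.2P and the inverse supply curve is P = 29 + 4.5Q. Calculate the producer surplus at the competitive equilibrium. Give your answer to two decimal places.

Rewriting demand in inverse form: P = 69 - 5Q.
Set 69 - 5Q = 29 + 4.5Q, which gives 40 = 9.5Q, so Q* = 4.2105 and P* = 69 - 5(4.2105) = 47.9474.
The supply curve's price intercept is 29, so PS = (1/2)(Q*)(P* - 29) = (1/2)(4.2105)(18.9474) = 39.8892.

39.89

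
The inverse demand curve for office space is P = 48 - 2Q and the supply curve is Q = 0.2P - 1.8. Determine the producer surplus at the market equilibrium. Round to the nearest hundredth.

Rewriting supply in inverse form: P = 9 + 5Q.
Setting demand equal to supply, 39 = 7Q, so Q* = 5.5714 and P* = 36.8571.
PS is the area between P* and the supply curve from 0 to Q*: (1/2)(5.5714)(27.8571) = 77.602.

77.60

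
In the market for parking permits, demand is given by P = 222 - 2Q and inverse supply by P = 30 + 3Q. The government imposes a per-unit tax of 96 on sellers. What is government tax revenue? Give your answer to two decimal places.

1843.20

Pre-tax equilibrium: 222 - 2Q = 30 + 3Q gives Q* = 38.4, P* = 145.2.
With the tax, sellers need 96 more per unit: 222 - 2Q = 30 + 3Q + 96, so Q_t = 19.2. Buyers pay P_b = 183.6; sellers receive P_s = P_b - 96 = 87.6.
Revenue is the tax times quantity traded: 96 x 19.2 = 1843.2.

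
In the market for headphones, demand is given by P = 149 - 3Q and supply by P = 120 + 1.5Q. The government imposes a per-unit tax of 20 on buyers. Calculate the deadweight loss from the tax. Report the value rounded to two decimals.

Without the tax, 149 - 3Q = 120 + 1.5Q so Q* = 6.4444 and P* = 129.6667.
A tax on buyers shifts demand down by 20: (149 - 20) - 3Q = 120 + 1.5Q, so Q_t = 2. Buyers pay P_b = 143; sellers receive P_s = P_b - 20 = 123.
Deadweight loss is the triangle between the curves from Q_t to Q*: (1/2)(6.4444 - 2)(20) = 44.4444.

44.44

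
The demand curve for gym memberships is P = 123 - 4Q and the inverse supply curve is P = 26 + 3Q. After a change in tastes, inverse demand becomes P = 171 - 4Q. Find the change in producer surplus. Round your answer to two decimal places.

355.59

Initial equilibrium: Q_0 = 13.8571, P_0 = 67.5714; CS_0 = (1/2)(13.8571)(55.4286) = 384.0408, PS_0 = (1/2)(13.8571)(41.5714) = 288.0306.
New equilibrium: 171 - 4Q = 26 + 3Q gives Q_1 = 20.7143, P_1 = 88.1429; CS_1 = 858.1633, PS_1 = 643.6224.
Change in producer surplus = 643.6224 - 288.0306 = 355.5918.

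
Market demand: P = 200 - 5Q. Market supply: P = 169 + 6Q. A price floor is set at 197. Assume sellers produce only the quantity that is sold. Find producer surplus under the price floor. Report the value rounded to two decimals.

Free-market equilibrium: 200 - 5Q = 169 + 6Q gives Q* = 2.8182, P* = 185.9091.
At P = 197, buyers demand (200 - 197)/5 = 0.6 while sellers would supply more, so the quantity traded is 0.6 at price 197.
The supply price at Q = 0.6 is 172.6. PS is the trapezoid between 197 and supply over [0, 0.6]: (1/2)[(197 - 169) + (197 - 172.6)](0.6) = 15.72.

15.72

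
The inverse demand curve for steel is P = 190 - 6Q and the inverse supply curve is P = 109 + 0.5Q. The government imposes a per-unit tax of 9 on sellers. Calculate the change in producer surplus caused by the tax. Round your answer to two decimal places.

Without the tax, 190 - 6Q = 109 + 0.5Q so Q* = 12.4615 and P* = 115.2308.
A tax on sellers shifts supply up by 9: 190 - 6Q = 109 + 0.5Q + 9, so Q_t = 11.0769. Buyers pay P_b = 123.5385; sellers receive P_s = P_b - 9 = 114.5385.
Producers lose the trapezoid between P_s and P* out to Q_t plus the triangle from Q_t to Q*: change in PS = 30.6746 - 38.8225 = -8.1479.

-8.15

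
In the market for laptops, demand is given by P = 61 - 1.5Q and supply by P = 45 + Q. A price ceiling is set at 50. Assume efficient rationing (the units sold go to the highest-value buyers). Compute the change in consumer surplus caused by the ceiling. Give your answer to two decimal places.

5.53

Free-market equilibrium: 61 - 1.5Q = 45 + Q gives Q* = 6.4, P* = 51.4.
At P = 50, sellers supply (50 - 45)/1 = 5 while buyers want more, so the quantity traded is 5 at price 50.
CS goes from (1/2)(6.4)(9.6) = 30.72 to 36.25 (computed as (61 - 50)(5) - (1/2)(1.5)(5)^2), a change of 5.53.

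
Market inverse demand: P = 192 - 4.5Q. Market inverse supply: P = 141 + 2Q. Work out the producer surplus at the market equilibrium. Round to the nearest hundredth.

61.56

Set 192 - 4.5Q = 141 + 2Q, which gives 51 = 6.5Q, so Q* = 7.8462 and P* = 192 - 4.5(7.8462) = 156.6923.
The supply curve's price intercept is 141, so PS = (1/2)(Q*)(P* - 141) = (1/2)(7.8462)(15.6923) = 61.5621.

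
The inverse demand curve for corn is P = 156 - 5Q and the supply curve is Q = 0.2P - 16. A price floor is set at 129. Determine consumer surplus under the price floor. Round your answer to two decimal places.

Rewriting supply in inverse form: P = 80 + 5Q.
Without the control, 156 - 5Q = 80 + 5Q so Q* = 7.6 and P* = 118.
At P = 129, buyers demand (156 - 129)/5 = 5.4 while sellers would supply more, so the quantity traded is 5.4 at price 129.
CS is the triangle under demand above 129: (1/2)(5.4)(156 - 129) = 72.9.

72.90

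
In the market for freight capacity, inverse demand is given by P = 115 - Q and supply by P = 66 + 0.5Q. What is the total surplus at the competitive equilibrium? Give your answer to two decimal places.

800.33

Equilibrium: 115 - Q = 66 + 0.5Q, so Q* = 32.6667 and P* = 82.3333.
Total surplus is the full triangle between the curves from 0 to Q*: (1/2)(32.6667)(115 - 66) = 800.3333.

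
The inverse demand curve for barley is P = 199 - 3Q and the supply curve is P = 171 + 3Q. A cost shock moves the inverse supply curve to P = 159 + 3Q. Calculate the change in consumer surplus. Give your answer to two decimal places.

Initial equilibrium: Q_0 = 4.6667, P_0 = 185; CS_0 = (1/2)(4.6667)(14) = 32.6667, PS_0 = (1/2)(4.6667)(14) = 32.6667.
New equilibrium: 199 - 3Q = 159 + 3Q gives Q_1 = 6.6667, P_1 = 179; CS_1 = 66.6667, PS_1 = 66.6667.
Change in consumer surplus = 66.6667 - 32.6667 = 34.

34.00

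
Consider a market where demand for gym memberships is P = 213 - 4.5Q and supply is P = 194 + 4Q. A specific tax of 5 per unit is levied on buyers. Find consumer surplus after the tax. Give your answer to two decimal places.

Pre-tax equilibrium: 213 - 4.5Q = 194 + 4Q gives Q* = 2.2353, P* = 202.9412.
With the tax, buyers' net willingness to pay falls by 5: (213 - 5) - 4.5Q = 194 + 4Q, so Q_t = 1.6471. Buyers pay P_b = 205.5882; sellers receive P_s = P_b - 5 = 200.5882.
Consumer surplus is the triangle under demand above P_b: (1/2)(1.6471)(213 - 205.5882) = 6.1038.

6.10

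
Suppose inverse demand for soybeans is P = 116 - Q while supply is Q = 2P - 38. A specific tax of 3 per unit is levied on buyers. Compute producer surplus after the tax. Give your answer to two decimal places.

Rewriting supply in inverse form: P = 19 + 0.5Q.
Without the tax, 116 - Q = 19 + 0.5Q so Q* = 64.6667 and P* = 51.3333.
A tax on buyers shifts demand down by 3: (116 - 3) - Q = 19 + 0.5Q, so Q_t = 62.6667. Buyers pay P_b = 53.3333; sellers receive P_s = P_b - 3 = 50.3333.
PS = (1/2)(Q_t)(P_s - 19) = (1/2)(62.6667)(31.3333) = 981.7778.

981.78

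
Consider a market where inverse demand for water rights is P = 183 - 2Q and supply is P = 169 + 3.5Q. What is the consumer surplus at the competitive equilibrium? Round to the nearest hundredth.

6.48

Equilibrium: 183 - 2Q = 169 + 3.5Q, so Q* = 2.5455 and P* = 177.9091.
CS is the area between the demand curve and P* from 0 to Q*: (1/2)(2.5455)(5.0909) = 6.4793.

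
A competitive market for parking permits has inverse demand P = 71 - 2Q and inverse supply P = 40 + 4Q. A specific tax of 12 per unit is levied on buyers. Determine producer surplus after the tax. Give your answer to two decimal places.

20.06

Without the tax, 71 - 2Q = 40 + 4Q so Q* = 5.1667 and P* = 60.6667.
A tax on buyers shifts demand down by 12: (71 - 12) - 2Q = 40 + 4Q, so Q_t = 3.1667. Buyers pay P_b = 64.6667; sellers receive P_s = P_b - 12 = 52.6667.
Producer surplus is the triangle above supply below P_s: (1/2)(3.1667)(52.6667 - 40) = 20.0556.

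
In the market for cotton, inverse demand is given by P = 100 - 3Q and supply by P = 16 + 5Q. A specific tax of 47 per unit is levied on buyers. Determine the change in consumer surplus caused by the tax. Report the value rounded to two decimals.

Without the tax, 100 - 3Q = 16 + 5Q so Q* = 10.5 and P* = 68.5.
A tax on buyers shifts demand down by 47: (100 - 47) - 3Q = 16 + 5Q, so Q_t = 4.625. Buyers pay P_b = 86.125; sellers receive P_s = P_b - 47 = 39.125.
Consumers lose the trapezoid between P* and P_b out to Q_t plus the triangle from Q_t to Q*: change in CS = 32.0859 - 165.375 = -133.2891.

-133.29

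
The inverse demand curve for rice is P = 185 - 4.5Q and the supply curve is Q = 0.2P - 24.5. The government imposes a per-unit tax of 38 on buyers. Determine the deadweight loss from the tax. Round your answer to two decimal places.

Rewriting supply in inverse form: P = 122.5 + 5Q.
Pre-tax equilibrium: 185 - 4.5Q = 122.5 + 5Q gives Q* = 6.5789, P* = 155.3947.
With the tax, buyers' net willingness to pay falls by 38: (185 - 38) - 4.5Q = 122.5 + 5Q, so Q_t = 2.5789. Buyers pay P_b = 173.3947; sellers receive P_s = P_b - 38 = 135.3947.
Deadweight loss is the triangle between the curves from Q_t to Q*: (1/2)(6.5789 - 2.5789)(38) = 76.

76.00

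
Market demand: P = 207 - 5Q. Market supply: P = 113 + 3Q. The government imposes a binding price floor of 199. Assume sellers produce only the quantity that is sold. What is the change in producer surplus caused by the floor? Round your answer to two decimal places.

-73.33

Free-market equilibrium: 207 - 5Q = 113 + 3Q gives Q* = 11.75, P* = 148.25.
At the floor price 199, quantity demanded is (207 - 199)/5 = 1.6; demand is the short side, so Q = 1.6 trades at P = 199.
PS goes from (1/2)(11.75)(35.25) = 207.0938 to 133.76 (computed as (199 - 113)(1.6) - (1/2)(3)(1.6)^2), a change of -73.3337.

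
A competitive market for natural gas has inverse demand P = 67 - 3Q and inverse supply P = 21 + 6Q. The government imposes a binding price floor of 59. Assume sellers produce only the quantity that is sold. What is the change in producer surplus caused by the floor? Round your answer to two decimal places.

Free-market equilibrium: 67 - 3Q = 21 + 6Q gives Q* = 5.1111, P* = 51.6667.
At the floor price 59, quantity demanded is (67 - 59)/3 = 2.6667; demand is the short side, so Q = 2.6667 trades at P = 59.
PS goes from (1/2)(5.1111)(30.6667) = 78.3704 to 80 (computed as (59 - 21)(2.6667) - (1/2)(6)(2.6667)^2), a change of 1.6296.

1.63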